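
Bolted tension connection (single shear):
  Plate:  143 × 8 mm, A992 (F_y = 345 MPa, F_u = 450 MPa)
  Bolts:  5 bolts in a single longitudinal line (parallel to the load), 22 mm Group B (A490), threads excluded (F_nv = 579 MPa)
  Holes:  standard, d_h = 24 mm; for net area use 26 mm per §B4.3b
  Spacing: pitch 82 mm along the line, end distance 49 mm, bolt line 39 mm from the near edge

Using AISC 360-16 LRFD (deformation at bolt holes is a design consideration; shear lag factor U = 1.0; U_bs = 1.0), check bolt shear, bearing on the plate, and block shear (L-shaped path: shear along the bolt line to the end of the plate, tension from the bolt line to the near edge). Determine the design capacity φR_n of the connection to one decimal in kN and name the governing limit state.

491.4 kN (block shear governs)

Bolt shear: A_b = π(22)²/4 = 380.13 mm². φR_n = 0.75 × 579 × 380.13 × 5 × 1 = 825.4 kN.
Bearing (8 mm plate, F_u = 450 MPa): end bolts L_c = 49 − 24/2 = 37, R_n = min(1.2×37×8×450, 2.4×22×8×450) = 159.84 kN/bolt; interior L_c = 82 − 24 = 58, R_n = 190.08 kN/bolt. φR_n = 0.75 × (1×159.84 + 4×190.08) = 690.1 kN.
Block shear: shear path 1×[49+4×82] = 1×377 mm, A_gv = 3016, A_nv = 1×(377 − 4.5×26)×8 = 2080 mm²; tension to near edge: (39 − 0.5×26)×8 = 208 mm². R_n = min(0.6×450×2080, 0.6×345×3016) + 1.0×450×208 = min(561.6, 624.31) + 93.6 = 655.2 kN. φR_n = 0.75 × 655.2 = 491.4 kN.
Governing: min(825.4, 690.1, 491.4) = 491.4 kN → block shear.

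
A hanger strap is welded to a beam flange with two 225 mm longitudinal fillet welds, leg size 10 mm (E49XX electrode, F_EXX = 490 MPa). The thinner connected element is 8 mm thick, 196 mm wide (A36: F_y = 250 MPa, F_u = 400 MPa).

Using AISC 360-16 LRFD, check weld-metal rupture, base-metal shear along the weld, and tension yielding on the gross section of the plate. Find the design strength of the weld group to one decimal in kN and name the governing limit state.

352.8 kN (gross-section yield governs)

Weld metal: throat = 0.707×10 = 7.07 mm, L = 2×225 = 450 mm. φR_n = 0.75 × 0.6 × 490 × 7.07 × 450 = 701.5 kN.
Base metal shear (8 mm plate): yield φR_n = 1.0×0.6×250×8×450 = 540.0 kN; rupture φR_n = 0.75×0.6×400×8×450 = 648.0 kN; take 540.0 kN (yield).
Tension yield (gross): A_g = 196×8 = 1568 mm². φR_n = 0.90 × 250 × 1568 = 352.8 kN.
Governing: min(701.5, 540.0, 352.8) = 352.8 kN → gross-section yield.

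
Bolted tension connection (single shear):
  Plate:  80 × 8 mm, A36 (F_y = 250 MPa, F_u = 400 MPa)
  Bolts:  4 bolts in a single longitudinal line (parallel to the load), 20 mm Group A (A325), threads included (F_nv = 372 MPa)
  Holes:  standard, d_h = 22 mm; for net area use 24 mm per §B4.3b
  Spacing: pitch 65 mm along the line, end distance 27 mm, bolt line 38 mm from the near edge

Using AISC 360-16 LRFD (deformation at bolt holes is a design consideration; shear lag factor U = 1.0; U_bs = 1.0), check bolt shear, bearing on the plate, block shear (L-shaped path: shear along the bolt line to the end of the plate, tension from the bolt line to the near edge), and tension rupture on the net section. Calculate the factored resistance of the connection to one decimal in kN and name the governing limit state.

Bolt shear: A_b = π(20)²/4 = 314.16 mm². φR_n = 0.75 × 372 × 314.16 × 4 × 1 = 350.6 kN.
Bearing (8 mm plate, F_u = 400 MPa): end bolts L_c = 27 − 22/2 = 16, R_n = min(1.2×16×8×400, 2.4×20×8×400) = 61.44 kN/bolt; interior L_c = 65 − 22 = 43, R_n = 153.6 kN/bolt. φR_n = 0.75 × (1×61.44 + 3×153.6) = 391.7 kN.
Block shear: shear path 1×[27+3×65] = 1×222 mm, A_gv = 1776, A_nv = 1×(222 − 3.5×24)×8 = 1104 mm²; tension to near edge: (38 − 0.5×24)×8 = 208 mm². R_n = min(0.6×400×1104, 0.6×250×1776) + 1.0×400×208 = min(264.96, 266.4) + 83.2 = 348.16 kN. φR_n = 0.75 × 348.16 = 261.1 kN.
Tension rupture (net): A_n = (80 − 1×24)×8 = 448 mm² (U = 1.0, A_e = A_n). φR_n = 0.75 × 400 × 448 = 134.4 kN.
Governing: min(350.6, 391.7, 261.1, 134.4) = 134.4 kN → net-section rupture.

134.4 kN (net-section rupture governs)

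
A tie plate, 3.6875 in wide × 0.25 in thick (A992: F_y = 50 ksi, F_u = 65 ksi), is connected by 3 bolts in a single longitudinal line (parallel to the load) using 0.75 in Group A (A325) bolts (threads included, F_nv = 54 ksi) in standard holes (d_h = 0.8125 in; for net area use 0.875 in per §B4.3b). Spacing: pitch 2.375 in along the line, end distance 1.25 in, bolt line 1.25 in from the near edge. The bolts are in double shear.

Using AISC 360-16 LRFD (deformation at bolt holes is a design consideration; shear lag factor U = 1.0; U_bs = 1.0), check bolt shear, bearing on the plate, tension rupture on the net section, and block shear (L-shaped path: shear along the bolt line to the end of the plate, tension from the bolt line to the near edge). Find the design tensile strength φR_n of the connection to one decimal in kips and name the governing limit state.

34.3 kips (net-section rupture governs)

Bolt shear: A_b = π(0.75)²/4 = 0.44179 in². φR_n = 0.75 × 54 × 0.44179 × 3 × 2 = 107.4 kips.
Bearing (0.25 in plate, F_u = 65 ksi): end bolts L_c = 1.25 − 0.8125/2 = 0.84375, R_n = min(1.2×0.84375×0.25×65, 2.4×0.75×0.25×65) = 16.453 kips/bolt; interior L_c = 2.375 − 0.8125 = 1.5625, R_n = 29.25 kips/bolt. φR_n = 0.75 × (1×16.453 + 2×29.25) = 56.2 kips.
Tension rupture (net): A_n = (3.6875 − 1×0.875)×0.25 = 0.70313 in² (U = 1.0, A_e = A_n). φR_n = 0.75 × 65 × 0.70313 = 34.3 kips.
Block shear: shear path 1×[1.25+2×2.375] = 1×6 in, A_gv = 1.5, A_nv = 1×(6 − 2.5×0.875)×0.25 = 0.95313 in²; tension to near edge: (1.25 − 0.5×0.875)×0.25 = 0.20313 in². R_n = min(0.6×65×0.95313, 0.6×50×1.5) + 1.0×65×0.20313 = min(37.172, 45) + 13.203 = 50.375 kips. φR_n = 0.75 × 50.375 = 37.8 kips.
Governing: min(107.4, 56.2, 34.3, 37.8) = 34.3 kips → net-section rupture.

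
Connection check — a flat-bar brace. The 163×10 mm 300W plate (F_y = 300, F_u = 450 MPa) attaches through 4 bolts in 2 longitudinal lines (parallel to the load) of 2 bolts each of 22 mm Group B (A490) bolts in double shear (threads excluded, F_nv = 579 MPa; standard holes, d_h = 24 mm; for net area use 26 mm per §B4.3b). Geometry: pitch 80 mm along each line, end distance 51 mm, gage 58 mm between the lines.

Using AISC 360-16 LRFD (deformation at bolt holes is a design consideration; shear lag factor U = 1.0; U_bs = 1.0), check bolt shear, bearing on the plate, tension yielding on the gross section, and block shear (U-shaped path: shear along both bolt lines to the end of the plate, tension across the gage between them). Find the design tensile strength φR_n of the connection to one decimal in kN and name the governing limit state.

440.1 kN (gross-section yield governs)

Bolt shear: A_b = π(22)²/4 = 380.13 mm². φR_n = 0.75 × 579 × 380.13 × 4 × 2 = 1320.6 kN.
Bearing (10 mm plate, F_u = 450 MPa): end bolts L_c = 51 − 24/2 = 39, R_n = min(1.2×39×10×450, 2.4×22×10×450) = 210.6 kN/bolt; interior L_c = 80 − 24 = 56, R_n = 237.6 kN/bolt. φR_n = 0.75 × (2×210.6 + 2×237.6) = 672.3 kN.
Tension yield (gross): A_g = 163×10 = 1630 mm². φR_n = 0.90 × 300 × 1630 = 440.1 kN.
Block shear: shear path 2×[51+1×80] = 2×131 mm, A_gv = 2620, A_nv = 2×(131 − 1.5×26)×10 = 1840 mm²; tension across gage: (58 − 1×26)×10 = 320 mm². R_n = min(0.6×450×1840, 0.6×300×2620) + 1.0×450×320 = min(496.8, 471.6) + 144 = 615.6 kN. φR_n = 0.75 × 615.6 = 461.7 kN.
Governing: min(1320.6, 672.3, 440.1, 461.7) = 440.1 kN → gross-section yield.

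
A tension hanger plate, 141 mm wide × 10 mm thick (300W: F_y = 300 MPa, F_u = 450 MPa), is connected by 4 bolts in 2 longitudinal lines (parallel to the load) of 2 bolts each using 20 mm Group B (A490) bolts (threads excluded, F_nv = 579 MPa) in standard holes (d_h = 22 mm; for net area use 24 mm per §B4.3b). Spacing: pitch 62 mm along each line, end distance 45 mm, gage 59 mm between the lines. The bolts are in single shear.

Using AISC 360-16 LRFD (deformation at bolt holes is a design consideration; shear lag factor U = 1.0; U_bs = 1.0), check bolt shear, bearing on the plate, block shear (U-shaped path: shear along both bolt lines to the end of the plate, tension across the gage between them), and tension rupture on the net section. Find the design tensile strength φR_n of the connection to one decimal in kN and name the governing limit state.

313.9 kN (net-section rupture governs)

Bolt shear: A_b = π(20)²/4 = 314.16 mm². φR_n = 0.75 × 579 × 314.16 × 4 × 1 = 545.7 kN.
Bearing (10 mm plate, F_u = 450 MPa): end bolts L_c = 45 − 22/2 = 34, R_n = min(1.2×34×10×450, 2.4×20×10×450) = 183.6 kN/bolt; interior L_c = 62 − 22 = 40, R_n = 216 kN/bolt. φR_n = 0.75 × (2×183.6 + 2×216) = 599.4 kN.
Block shear: shear path 2×[45+1×62] = 2×107 mm, A_gv = 2140, A_nv = 2×(107 − 1.5×24)×10 = 1420 mm²; tension across gage: (59 − 1×24)×10 = 350 mm². R_n = min(0.6×450×1420, 0.6×300×2140) + 1.0×450×350 = min(383.4, 385.2) + 157.5 = 540.9 kN. φR_n = 0.75 × 540.9 = 405.7 kN.
Tension rupture (net): A_n = (141 − 2×24)×10 = 930 mm² (U = 1.0, A_e = A_n). φR_n = 0.75 × 450 × 930 = 313.9 kN.
Governing: min(545.7, 599.4, 405.7, 313.9) = 313.9 kN → net-section rupture.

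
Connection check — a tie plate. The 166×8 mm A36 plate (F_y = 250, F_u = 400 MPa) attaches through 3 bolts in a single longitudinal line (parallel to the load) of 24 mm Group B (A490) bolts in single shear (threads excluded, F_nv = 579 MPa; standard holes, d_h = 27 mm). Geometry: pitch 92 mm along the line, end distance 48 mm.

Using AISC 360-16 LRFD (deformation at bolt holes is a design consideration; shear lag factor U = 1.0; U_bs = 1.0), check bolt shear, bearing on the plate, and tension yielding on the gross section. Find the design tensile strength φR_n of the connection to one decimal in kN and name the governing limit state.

Bolt shear: A_b = π(24)²/4 = 452.39 mm². φR_n = 0.75 × 579 × 452.39 × 3 × 1 = 589.4 kN.
Bearing (8 mm plate, F_u = 400 MPa): end bolts L_c = 48 − 27/2 = 34.5, R_n = min(1.2×34.5×8×400, 2.4×24×8×400) = 132.48 kN/bolt; interior L_c = 92 − 27 = 65, R_n = 184.32 kN/bolt. φR_n = 0.75 × (1×132.48 + 2×184.32) = 375.8 kN.
Tension yield (gross): A_g = 166×8 = 1328 mm². φR_n = 0.90 × 250 × 1328 = 298.8 kN.
Governing: min(589.4, 375.8, 298.8) = 298.8 kN → gross-section yield.

298.8 kN (gross-section yield governs)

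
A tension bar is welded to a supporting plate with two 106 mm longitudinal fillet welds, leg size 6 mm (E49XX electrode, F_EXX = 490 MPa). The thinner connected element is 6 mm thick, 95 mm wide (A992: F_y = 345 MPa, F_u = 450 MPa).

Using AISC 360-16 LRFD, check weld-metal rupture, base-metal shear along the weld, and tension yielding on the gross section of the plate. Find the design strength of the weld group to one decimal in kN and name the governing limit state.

177.0 kN (gross-section yield governs)

Weld metal: throat = 0.707×6 = 4.242 mm, L = 2×106 = 212 mm. φR_n = 0.75 × 0.6 × 490 × 4.242 × 212 = 198.3 kN.
Base metal shear (6 mm plate): yield φR_n = 1.0×0.6×345×6×212 = 263.3 kN; rupture φR_n = 0.75×0.6×450×6×212 = 257.6 kN; take 257.6 kN (rupture).
Tension yield (gross): A_g = 95×6 = 570 mm². φR_n = 0.90 × 345 × 570 = 177.0 kN.
Governing: min(198.3, 257.6, 177.0) = 177.0 kN → gross-section yield.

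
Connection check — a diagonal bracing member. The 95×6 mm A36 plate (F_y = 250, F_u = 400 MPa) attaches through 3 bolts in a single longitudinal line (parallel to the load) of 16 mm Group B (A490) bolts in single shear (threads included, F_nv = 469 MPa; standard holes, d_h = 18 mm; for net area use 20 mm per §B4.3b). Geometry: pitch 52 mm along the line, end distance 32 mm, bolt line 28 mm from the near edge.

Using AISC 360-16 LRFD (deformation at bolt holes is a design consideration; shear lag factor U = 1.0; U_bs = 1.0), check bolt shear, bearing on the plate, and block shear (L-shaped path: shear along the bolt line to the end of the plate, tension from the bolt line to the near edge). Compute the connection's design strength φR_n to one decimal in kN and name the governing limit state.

Bolt shear: A_b = π(16)²/4 = 201.06 mm². φR_n = 0.75 × 469 × 201.06 × 3 × 1 = 212.2 kN.
Bearing (6 mm plate, F_u = 400 MPa): end bolts L_c = 32 − 18/2 = 23, R_n = min(1.2×23×6×400, 2.4×16×6×400) = 66.24 kN/bolt; interior L_c = 52 − 18 = 34, R_n = 92.16 kN/bolt. φR_n = 0.75 × (1×66.24 + 2×92.16) = 187.9 kN.
Block shear: shear path 1×[32+2×52] = 1×136 mm, A_gv = 816, A_nv = 1×(136 − 2.5×20)×6 = 516 mm²; tension to near edge: (28 − 0.5×20)×6 = 108 mm². R_n = min(0.6×400×516, 0.6×250×816) + 1.0×400×108 = min(123.84, 122.4) + 43.2 = 165.6 kN. φR_n = 0.75 × 165.6 = 124.2 kN.
Governing: min(212.2, 187.9, 124.2) = 124.2 kN → block shear.

124.2 kN (block shear governs)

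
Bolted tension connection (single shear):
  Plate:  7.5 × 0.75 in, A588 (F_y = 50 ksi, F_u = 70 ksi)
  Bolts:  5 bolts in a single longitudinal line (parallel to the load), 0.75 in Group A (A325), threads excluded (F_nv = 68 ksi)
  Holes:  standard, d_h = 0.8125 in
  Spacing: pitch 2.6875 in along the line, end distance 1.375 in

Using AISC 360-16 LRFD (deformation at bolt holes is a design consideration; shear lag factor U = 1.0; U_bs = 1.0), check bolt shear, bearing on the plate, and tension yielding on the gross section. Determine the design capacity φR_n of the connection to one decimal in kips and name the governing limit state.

Bolt shear: A_b = π(0.75)²/4 = 0.44179 in². φR_n = 0.75 × 68 × 0.44179 × 5 × 1 = 112.7 kips.
Bearing (0.75 in plate, F_u = 70 ksi): end bolts L_c = 1.375 − 0.8125/2 = 0.96875, R_n = min(1.2×0.96875×0.75×70, 2.4×0.75×0.75×70) = 61.031 kips/bolt; interior L_c = 2.6875 − 0.8125 = 1.875, R_n = 94.5 kips/bolt. φR_n = 0.75 × (1×61.031 + 4×94.5) = 329.3 kips.
Tension yield (gross): A_g = 7.5×0.75 = 5.625 in². φR_n = 0.90 × 50 × 5.625 = 253.1 kips.
Governing: min(112.7, 329.3, 253.1) = 112.7 kips → bolt shear.

112.7 kips (bolt shear governs)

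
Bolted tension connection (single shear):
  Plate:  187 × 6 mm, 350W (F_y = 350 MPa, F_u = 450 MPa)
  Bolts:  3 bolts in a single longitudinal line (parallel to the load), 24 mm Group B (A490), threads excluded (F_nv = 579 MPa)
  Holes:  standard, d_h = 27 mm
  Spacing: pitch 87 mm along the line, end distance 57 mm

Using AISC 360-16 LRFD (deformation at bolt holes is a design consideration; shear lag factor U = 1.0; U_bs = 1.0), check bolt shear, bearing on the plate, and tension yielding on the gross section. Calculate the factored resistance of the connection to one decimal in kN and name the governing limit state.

Bolt shear: A_b = π(24)²/4 = 452.39 mm². φR_n = 0.75 × 579 × 452.39 × 3 × 1 = 589.4 kN.
Bearing (6 mm plate, F_u = 450 MPa): end bolts L_c = 57 − 27/2 = 43.5, R_n = min(1.2×43.5×6×450, 2.4×24×6×450) = 140.94 kN/bolt; interior L_c = 87 − 27 = 60, R_n = 155.52 kN/bolt. φR_n = 0.75 × (1×140.94 + 2×155.52) = 339.0 kN.
Tension yield (gross): A_g = 187×6 = 1122 mm². φR_n = 0.90 × 350 × 1122 = 353.4 kN.
Governing: min(589.4, 339.0, 353.4) = 339.0 kN → bearing.

339.0 kN (bearing governs)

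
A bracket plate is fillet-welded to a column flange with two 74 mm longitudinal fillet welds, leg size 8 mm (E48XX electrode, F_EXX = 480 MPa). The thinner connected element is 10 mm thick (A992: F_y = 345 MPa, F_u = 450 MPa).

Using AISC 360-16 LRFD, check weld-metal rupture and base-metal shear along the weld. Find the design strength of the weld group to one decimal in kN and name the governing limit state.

180.8 kN (weld metal governs)

Weld metal: throat = 0.707×8 = 5.656 mm, L = 2×74 = 148 mm. φR_n = 0.75 × 0.6 × 480 × 5.656 × 148 = 180.8 kN.
Base metal shear (10 mm plate): yield φR_n = 1.0×0.6×345×10×148 = 306.4 kN; rupture φR_n = 0.75×0.6×450×10×148 = 299.7 kN; take 299.7 kN (rupture).
Governing: min(180.8, 299.7) = 180.8 kN → weld metal.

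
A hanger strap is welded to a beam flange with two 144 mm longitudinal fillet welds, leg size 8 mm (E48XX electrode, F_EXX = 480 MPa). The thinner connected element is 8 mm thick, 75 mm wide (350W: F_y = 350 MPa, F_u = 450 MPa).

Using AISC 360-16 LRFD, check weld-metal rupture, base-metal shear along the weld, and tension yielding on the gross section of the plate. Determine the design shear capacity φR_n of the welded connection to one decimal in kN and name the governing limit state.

189.0 kN (gross-section yield governs)

Weld metal: throat = 0.707×8 = 5.656 mm, L = 2×144 = 288 mm. φR_n = 0.75 × 0.6 × 480 × 5.656 × 288 = 351.8 kN.
Base metal shear (8 mm plate): yield φR_n = 1.0×0.6×350×8×288 = 483.8 kN; rupture φR_n = 0.75×0.6×450×8×288 = 466.6 kN; take 466.6 kN (rupture).
Tension yield (gross): A_g = 75×8 = 600 mm². φR_n = 0.90 × 350 × 600 = 189.0 kN.
Governing: min(351.8, 466.6, 189.0) = 189.0 kN → gross-section yield.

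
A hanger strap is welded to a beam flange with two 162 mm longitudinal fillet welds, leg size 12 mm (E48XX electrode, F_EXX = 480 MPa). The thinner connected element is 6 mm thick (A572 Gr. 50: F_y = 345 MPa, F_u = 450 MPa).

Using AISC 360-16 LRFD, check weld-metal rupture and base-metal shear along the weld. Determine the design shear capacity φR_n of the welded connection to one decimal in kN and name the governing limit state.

393.7 kN (base-metal shear governs)

Weld metal: throat = 0.707×12 = 8.484 mm, L = 2×162 = 324 mm. φR_n = 0.75 × 0.6 × 480 × 8.484 × 324 = 593.7 kN.
Base metal shear (6 mm plate): yield φR_n = 1.0×0.6×345×6×324 = 402.4 kN; rupture φR_n = 0.75×0.6×450×6×324 = 393.7 kN; take 393.7 kN (rupture).
Governing: min(593.7, 393.7) = 393.7 kN → base-metal shear.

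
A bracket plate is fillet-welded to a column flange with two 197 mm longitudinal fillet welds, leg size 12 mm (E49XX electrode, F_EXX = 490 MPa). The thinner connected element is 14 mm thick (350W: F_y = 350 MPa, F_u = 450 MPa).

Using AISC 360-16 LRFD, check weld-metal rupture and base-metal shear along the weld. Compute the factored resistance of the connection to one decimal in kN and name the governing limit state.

737.1 kN (weld metal governs)

Weld metal: throat = 0.707×12 = 8.484 mm, L = 2×197 = 394 mm. φR_n = 0.75 × 0.6 × 490 × 8.484 × 394 = 737.1 kN.
Base metal shear (14 mm plate): yield φR_n = 1.0×0.6×350×14×394 = 1158.4 kN; rupture φR_n = 0.75×0.6×450×14×394 = 1117.0 kN; take 1117.0 kN (rupture).
Governing: min(737.1, 1117.0) = 737.1 kN → weld metal.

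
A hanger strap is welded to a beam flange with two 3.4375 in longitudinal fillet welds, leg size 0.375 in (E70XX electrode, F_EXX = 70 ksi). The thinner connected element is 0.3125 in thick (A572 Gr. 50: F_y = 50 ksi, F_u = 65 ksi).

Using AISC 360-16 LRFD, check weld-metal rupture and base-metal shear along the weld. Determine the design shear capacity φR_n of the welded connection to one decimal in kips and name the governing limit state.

Weld metal: throat = 0.707×0.375 = 0.26513 in, L = 2×3.4375 = 6.875 in. φR_n = 0.75 × 0.6 × 70 × 0.26513 × 6.875 = 57.4 kips.
Base metal shear (0.3125 in plate): yield φR_n = 1.0×0.6×50×0.3125×6.875 = 64.5 kips; rupture φR_n = 0.75×0.6×65×0.3125×6.875 = 62.8 kips; take 62.8 kips (rupture).
Governing: min(57.4, 62.8) = 57.4 kips → weld metal.

57.4 kips (weld metal governs)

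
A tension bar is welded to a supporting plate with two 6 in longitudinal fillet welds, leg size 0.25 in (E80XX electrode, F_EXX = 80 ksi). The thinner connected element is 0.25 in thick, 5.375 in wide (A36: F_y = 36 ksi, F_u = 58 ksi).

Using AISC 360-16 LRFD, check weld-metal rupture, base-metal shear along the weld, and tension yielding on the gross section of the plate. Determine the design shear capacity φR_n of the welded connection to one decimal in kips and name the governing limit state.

Weld metal: throat = 0.707×0.25 = 0.17675 in, L = 2×6 = 12 in. φR_n = 0.75 × 0.6 × 80 × 0.17675 × 12 = 76.4 kips.
Base metal shear (0.25 in plate): yield φR_n = 1.0×0.6×36×0.25×12 = 64.8 kips; rupture φR_n = 0.75×0.6×58×0.25×12 = 78.3 kips; take 64.8 kips (yield).
Tension yield (gross): A_g = 5.375×0.25 = 1.3438 in². φR_n = 0.90 × 36 × 1.3438 = 43.5 kips.
Governing: min(76.4, 64.8, 43.5) = 43.5 kips → gross-section yield.

43.5 kips (gross-section yield governs)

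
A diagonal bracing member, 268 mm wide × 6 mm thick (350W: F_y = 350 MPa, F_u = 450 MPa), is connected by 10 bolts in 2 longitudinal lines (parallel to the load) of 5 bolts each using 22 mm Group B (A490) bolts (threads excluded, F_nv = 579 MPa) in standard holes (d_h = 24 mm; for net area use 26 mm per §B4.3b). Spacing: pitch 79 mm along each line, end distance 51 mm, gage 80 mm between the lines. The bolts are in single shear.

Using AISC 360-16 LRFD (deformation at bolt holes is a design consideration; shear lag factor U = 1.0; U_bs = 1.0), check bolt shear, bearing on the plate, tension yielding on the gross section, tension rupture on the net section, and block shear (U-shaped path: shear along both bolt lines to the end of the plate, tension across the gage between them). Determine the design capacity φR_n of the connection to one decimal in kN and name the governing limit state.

437.4 kN (net-section rupture governs)

Bolt shear: A_b = π(22)²/4 = 380.13 mm². φR_n = 0.75 × 579 × 380.13 × 10 × 1 = 1650.7 kN.
Bearing (6 mm plate, F_u = 450 MPa): end bolts L_c = 51 − 24/2 = 39, R_n = min(1.2×39×6×450, 2.4×22×6×450) = 126.36 kN/bolt; interior L_c = 79 − 24 = 55, R_n = 142.56 kN/bolt. φR_n = 0.75 × (2×126.36 + 8×142.56) = 1044.9 kN.
Tension yield (gross): A_g = 268×6 = 1608 mm². φR_n = 0.90 × 350 × 1608 = 506.5 kN.
Tension rupture (net): A_n = (268 − 2×26)×6 = 1296 mm² (U = 1.0, A_e = A_n). φR_n = 0.75 × 450 × 1296 = 437.4 kN.
Block shear: shear path 2×[51+4×79] = 2×367 mm, A_gv = 4404, A_nv = 2×(367 − 4.5×26)×6 = 3000 mm²; tension across gage: (80 − 1×26)×6 = 324 mm². R_n = min(0.6×450×3000, 0.6×350×4404) + 1.0×450×324 = min(810, 924.84) + 145.8 = 955.8 kN. φR_n = 0.75 × 955.8 = 716.9 kN.
Governing: min(1650.7, 1044.9, 506.5, 437.4, 716.9) = 437.4 kN → net-section rupture.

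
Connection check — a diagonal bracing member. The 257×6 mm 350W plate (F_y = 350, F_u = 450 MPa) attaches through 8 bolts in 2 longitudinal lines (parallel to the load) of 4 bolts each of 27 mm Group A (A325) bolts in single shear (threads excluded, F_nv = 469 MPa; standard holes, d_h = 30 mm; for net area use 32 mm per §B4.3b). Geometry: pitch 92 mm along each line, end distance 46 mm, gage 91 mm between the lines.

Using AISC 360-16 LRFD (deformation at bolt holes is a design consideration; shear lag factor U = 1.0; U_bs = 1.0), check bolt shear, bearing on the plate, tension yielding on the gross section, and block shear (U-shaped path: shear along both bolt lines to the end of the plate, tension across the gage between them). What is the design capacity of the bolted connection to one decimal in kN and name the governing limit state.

485.7 kN (gross-section yield governs)

Bolt shear: A_b = π(27)²/4 = 572.56 mm². φR_n = 0.75 × 469 × 572.56 × 8 × 1 = 1611.2 kN.
Bearing (6 mm plate, F_u = 450 MPa): end bolts L_c = 46 − 30/2 = 31, R_n = min(1.2×31×6×450, 2.4×27×6×450) = 100.44 kN/bolt; interior L_c = 92 − 30 = 62, R_n = 174.96 kN/bolt. φR_n = 0.75 × (2×100.44 + 6×174.96) = 938.0 kN.
Tension yield (gross): A_g = 257×6 = 1542 mm². φR_n = 0.90 × 350 × 1542 = 485.7 kN.
Block shear: shear path 2×[46+3×92] = 2×322 mm, A_gv = 3864, A_nv = 2×(322 − 3.5×32)×6 = 2520 mm²; tension across gage: (91 − 1×32)×6 = 354 mm². R_n = min(0.6×450×2520, 0.6×350×3864) + 1.0×450×354 = min(680.4, 811.44) + 159.3 = 839.7 kN. φR_n = 0.75 × 839.7 = 629.8 kN.
Governing: min(1611.2, 938.0, 485.7, 629.8) = 485.7 kN → gross-section yield.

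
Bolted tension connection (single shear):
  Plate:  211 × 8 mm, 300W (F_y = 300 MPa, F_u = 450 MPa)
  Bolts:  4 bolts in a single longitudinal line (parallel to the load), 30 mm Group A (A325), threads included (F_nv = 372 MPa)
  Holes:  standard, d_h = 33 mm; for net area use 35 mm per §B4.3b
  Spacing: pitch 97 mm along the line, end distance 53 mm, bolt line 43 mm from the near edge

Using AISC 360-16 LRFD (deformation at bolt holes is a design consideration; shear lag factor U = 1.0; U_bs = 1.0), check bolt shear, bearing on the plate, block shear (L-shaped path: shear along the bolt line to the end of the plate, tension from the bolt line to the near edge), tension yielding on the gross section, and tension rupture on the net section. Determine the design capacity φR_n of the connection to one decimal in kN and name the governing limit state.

Bolt shear: A_b = π(30)²/4 = 706.86 mm². φR_n = 0.75 × 372 × 706.86 × 4 × 1 = 788.9 kN.
Bearing (8 mm plate, F_u = 450 MPa): end bolts L_c = 53 − 33/2 = 36.5, R_n = min(1.2×36.5×8×450, 2.4×30×8×450) = 157.68 kN/bolt; interior L_c = 97 − 33 = 64, R_n = 259.2 kN/bolt. φR_n = 0.75 × (1×157.68 + 3×259.2) = 701.5 kN.
Block shear: shear path 1×[53+3×97] = 1×344 mm, A_gv = 2752, A_nv = 1×(344 − 3.5×35)×8 = 1772 mm²; tension to near edge: (43 − 0.5×35)×8 = 204 mm². R_n = min(0.6×450×1772, 0.6×300×2752) + 1.0×450×204 = min(478.44, 495.36) + 91.8 = 570.24 kN. φR_n = 0.75 × 570.24 = 427.7 kN.
Tension yield (gross): A_g = 211×8 = 1688 mm². φR_n = 0.90 × 300 × 1688 = 455.8 kN.
Tension rupture (net): A_n = (211 − 1×35)×8 = 1408 mm² (U = 1.0, A_e = A_n). φR_n = 0.75 × 450 × 1408 = 475.2 kN.
Governing: min(788.9, 701.5, 427.7, 455.8, 475.2) = 427.7 kN → block shear.

427.7 kN (block shear governs)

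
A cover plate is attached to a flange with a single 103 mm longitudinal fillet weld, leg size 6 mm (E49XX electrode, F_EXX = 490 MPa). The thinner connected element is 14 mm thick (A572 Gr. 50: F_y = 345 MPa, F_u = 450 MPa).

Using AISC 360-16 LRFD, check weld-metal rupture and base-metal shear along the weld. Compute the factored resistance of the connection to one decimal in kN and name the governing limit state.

96.3 kN (weld metal governs)

Weld metal: throat = 0.707×6 = 4.242 mm, L = 103 mm. φR_n = 0.75 × 0.6 × 490 × 4.242 × 103 = 96.3 kN.
Base metal shear (14 mm plate): yield φR_n = 1.0×0.6×345×14×103 = 298.5 kN; rupture φR_n = 0.75×0.6×450×14×103 = 292.0 kN; take 292.0 kN (rupture).
Governing: min(96.3, 292.0) = 96.3 kN → weld metal.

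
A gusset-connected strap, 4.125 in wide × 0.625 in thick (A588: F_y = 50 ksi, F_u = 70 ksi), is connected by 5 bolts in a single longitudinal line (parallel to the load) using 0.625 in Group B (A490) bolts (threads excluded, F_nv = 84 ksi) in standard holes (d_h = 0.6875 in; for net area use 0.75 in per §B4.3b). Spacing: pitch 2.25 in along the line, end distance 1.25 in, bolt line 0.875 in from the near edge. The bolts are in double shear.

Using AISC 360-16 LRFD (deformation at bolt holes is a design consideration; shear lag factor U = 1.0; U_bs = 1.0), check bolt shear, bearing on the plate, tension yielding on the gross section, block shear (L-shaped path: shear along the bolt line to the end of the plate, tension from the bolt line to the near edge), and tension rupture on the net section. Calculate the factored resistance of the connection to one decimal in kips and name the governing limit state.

Bolt shear: A_b = π(0.625)²/4 = 0.3068 in². φR_n = 0.75 × 84 × 0.3068 × 5 × 2 = 193.3 kips.
Bearing (0.625 in plate, F_u = 70 ksi): end bolts L_c = 1.25 − 0.6875/2 = 0.90625, R_n = min(1.2×0.90625×0.625×70, 2.4×0.625×0.625×70) = 47.578 kips/bolt; interior L_c = 2.25 − 0.6875 = 1.5625, R_n = 65.625 kips/bolt. φR_n = 0.75 × (1×47.578 + 4×65.625) = 232.6 kips.
Tension yield (gross): A_g = 4.125×0.625 = 2.5781 in². φR_n = 0.90 × 50 × 2.5781 = 116.0 kips.
Block shear: shear path 1×[1.25+4×2.25] = 1×10.25 in, A_gv = 6.4063, A_nv = 1×(10.25 − 4.5×0.75)×0.625 = 4.2969 in²; tension to near edge: (0.875 − 0.5×0.75)×0.625 = 0.3125 in². R_n = min(0.6×70×4.2969, 0.6×50×6.4063) + 1.0×70×0.3125 = min(180.47, 192.19) + 21.875 = 202.35 kips. φR_n = 0.75 × 202.35 = 151.8 kips.
Tension rupture (net): A_n = (4.125 − 1×0.75)×0.625 = 2.1094 in² (U = 1.0, A_e = A_n). φR_n = 0.75 × 70 × 2.1094 = 110.7 kips.
Governing: min(193.3, 232.6, 116.0, 151.8, 110.7) = 110.7 kips → net-section rupture.

110.7 kips (net-section rupture governs)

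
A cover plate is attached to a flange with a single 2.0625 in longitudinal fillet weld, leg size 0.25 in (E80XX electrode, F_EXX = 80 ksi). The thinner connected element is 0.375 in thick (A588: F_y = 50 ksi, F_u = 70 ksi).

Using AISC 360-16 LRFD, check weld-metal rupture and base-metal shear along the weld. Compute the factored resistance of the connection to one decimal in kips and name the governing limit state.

Weld metal: throat = 0.707×0.25 = 0.17675 in, L = 2.0625 in. φR_n = 0.75 × 0.6 × 80 × 0.17675 × 2.0625 = 13.1 kips.
Base metal shear (0.375 in plate): yield φR_n = 1.0×0.6×50×0.375×2.0625 = 23.2 kips; rupture φR_n = 0.75×0.6×70×0.375×2.0625 = 24.4 kips; take 23.2 kips (yield).
Governing: min(13.1, 23.2) = 13.1 kips → weld metal.

13.1 kips (weld metal governs)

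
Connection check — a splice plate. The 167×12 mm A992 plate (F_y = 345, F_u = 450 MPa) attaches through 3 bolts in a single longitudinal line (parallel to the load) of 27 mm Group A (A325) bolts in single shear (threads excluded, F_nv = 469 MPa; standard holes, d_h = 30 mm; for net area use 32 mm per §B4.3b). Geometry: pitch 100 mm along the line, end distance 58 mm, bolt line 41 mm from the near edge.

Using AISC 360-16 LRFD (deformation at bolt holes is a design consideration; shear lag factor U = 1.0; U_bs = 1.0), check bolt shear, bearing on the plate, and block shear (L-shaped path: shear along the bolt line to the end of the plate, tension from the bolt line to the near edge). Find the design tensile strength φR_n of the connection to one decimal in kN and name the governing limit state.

533.8 kN (block shear governs)

Bolt shear: A_b = π(27)²/4 = 572.56 mm². φR_n = 0.75 × 469 × 572.56 × 3 × 1 = 604.2 kN.
Bearing (12 mm plate, F_u = 450 MPa): end bolts L_c = 58 − 30/2 = 43, R_n = min(1.2×43×12×450, 2.4×27×12×450) = 278.64 kN/bolt; interior L_c = 100 − 30 = 70, R_n = 349.92 kN/bolt. φR_n = 0.75 × (1×278.64 + 2×349.92) = 733.9 kN.
Block shear: shear path 1×[58+2×100] = 1×258 mm, A_gv = 3096, A_nv = 1×(258 − 2.5×32)×12 = 2136 mm²; tension to near edge: (41 − 0.5×32)×12 = 300 mm². R_n = min(0.6×450×2136, 0.6×345×3096) + 1.0×450×300 = min(576.72, 640.87) + 135 = 711.72 kN. φR_n = 0.75 × 711.72 = 533.8 kN.
Governing: min(604.2, 733.9, 533.8) = 533.8 kN → block shear.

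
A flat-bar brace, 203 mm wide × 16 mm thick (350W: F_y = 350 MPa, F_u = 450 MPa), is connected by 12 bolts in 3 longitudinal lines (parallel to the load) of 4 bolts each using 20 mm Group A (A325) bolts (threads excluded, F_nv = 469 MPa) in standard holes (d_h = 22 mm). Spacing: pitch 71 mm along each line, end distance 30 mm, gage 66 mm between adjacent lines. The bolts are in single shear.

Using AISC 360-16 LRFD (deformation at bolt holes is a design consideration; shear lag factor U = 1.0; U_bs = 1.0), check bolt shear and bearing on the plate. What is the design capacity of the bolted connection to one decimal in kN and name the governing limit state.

1326.1 kN (bolt shear governs)

Bolt shear: A_b = π(20)²/4 = 314.16 mm². φR_n = 0.75 × 469 × 314.16 × 12 × 1 = 1326.1 kN.
Bearing (16 mm plate, F_u = 450 MPa): end bolts L_c = 30 − 22/2 = 19, R_n = min(1.2×19×16×450, 2.4×20×16×450) = 164.16 kN/bolt; interior L_c = 71 − 22 = 49, R_n = 345.6 kN/bolt. φR_n = 0.75 × (3×164.16 + 9×345.6) = 2702.2 kN.
Governing: min(1326.1, 2702.2) = 1326.1 kN → bolt shear.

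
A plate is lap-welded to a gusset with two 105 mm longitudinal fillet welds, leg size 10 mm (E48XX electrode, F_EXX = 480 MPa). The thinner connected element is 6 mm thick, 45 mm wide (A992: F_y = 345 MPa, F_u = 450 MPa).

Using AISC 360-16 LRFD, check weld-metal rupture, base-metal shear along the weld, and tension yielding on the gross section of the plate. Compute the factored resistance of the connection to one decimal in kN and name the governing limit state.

83.8 kN (gross-section yield governs)

Weld metal: throat = 0.707×10 = 7.07 mm, L = 2×105 = 210 mm. φR_n = 0.75 × 0.6 × 480 × 7.07 × 210 = 320.7 kN.
Base metal shear (6 mm plate): yield φR_n = 1.0×0.6×345×6×210 = 260.8 kN; rupture φR_n = 0.75×0.6×450×6×210 = 255.2 kN; take 255.2 kN (rupture).
Tension yield (gross): A_g = 45×6 = 270 mm². φR_n = 0.90 × 345 × 270 = 83.8 kN.
Governing: min(320.7, 255.2, 83.8) = 83.8 kN → gross-section yield.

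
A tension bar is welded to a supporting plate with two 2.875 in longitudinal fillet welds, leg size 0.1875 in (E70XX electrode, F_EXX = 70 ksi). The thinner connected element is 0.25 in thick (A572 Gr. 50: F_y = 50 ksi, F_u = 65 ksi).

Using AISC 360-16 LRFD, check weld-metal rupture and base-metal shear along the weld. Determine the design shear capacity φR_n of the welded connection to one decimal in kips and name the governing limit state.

24.0 kips (weld metal governs)

Weld metal: throat = 0.707×0.1875 = 0.13256 in, L = 2×2.875 = 5.75 in. φR_n = 0.75 × 0.6 × 70 × 0.13256 × 5.75 = 24.0 kips.
Base metal shear (0.25 in plate): yield φR_n = 1.0×0.6×50×0.25×5.75 = 43.1 kips; rupture φR_n = 0.75×0.6×65×0.25×5.75 = 42.0 kips; take 42.0 kips (rupture).
Governing: min(24.0, 42.0) = 24.0 kips → weld metal.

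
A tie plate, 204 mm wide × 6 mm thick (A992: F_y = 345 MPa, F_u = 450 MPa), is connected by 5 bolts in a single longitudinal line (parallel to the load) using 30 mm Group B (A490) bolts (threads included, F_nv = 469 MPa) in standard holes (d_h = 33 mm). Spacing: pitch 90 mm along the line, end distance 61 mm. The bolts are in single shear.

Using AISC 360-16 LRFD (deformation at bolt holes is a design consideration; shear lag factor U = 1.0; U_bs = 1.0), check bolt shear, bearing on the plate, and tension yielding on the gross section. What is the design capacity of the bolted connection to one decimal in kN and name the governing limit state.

Bolt shear: A_b = π(30)²/4 = 706.86 mm². φR_n = 0.75 × 469 × 706.86 × 5 × 1 = 1243.2 kN.
Bearing (6 mm plate, F_u = 450 MPa): end bolts L_c = 61 − 33/2 = 44.5, R_n = min(1.2×44.5×6×450, 2.4×30×6×450) = 144.18 kN/bolt; interior L_c = 90 − 33 = 57, R_n = 184.68 kN/bolt. φR_n = 0.75 × (1×144.18 + 4×184.68) = 662.2 kN.
Tension yield (gross): A_g = 204×6 = 1224 mm². φR_n = 0.90 × 345 × 1224 = 380.1 kN.
Governing: min(1243.2, 662.2, 380.1) = 380.1 kN → gross-section yield.

380.1 kN (gross-section yield governs)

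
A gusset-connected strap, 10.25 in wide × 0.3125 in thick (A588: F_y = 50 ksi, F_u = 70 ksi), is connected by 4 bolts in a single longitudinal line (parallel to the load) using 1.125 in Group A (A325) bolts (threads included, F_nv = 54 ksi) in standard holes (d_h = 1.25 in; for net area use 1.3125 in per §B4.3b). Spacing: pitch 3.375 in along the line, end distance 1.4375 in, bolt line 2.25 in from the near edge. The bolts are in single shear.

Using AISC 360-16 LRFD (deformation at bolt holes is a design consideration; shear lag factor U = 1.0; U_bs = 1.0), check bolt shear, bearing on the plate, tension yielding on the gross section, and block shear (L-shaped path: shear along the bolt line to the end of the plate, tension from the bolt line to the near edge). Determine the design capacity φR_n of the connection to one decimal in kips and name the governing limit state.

Bolt shear: A_b = π(1.125)²/4 = 0.99402 in². φR_n = 0.75 × 54 × 0.99402 × 4 × 1 = 161.0 kips.
Bearing (0.3125 in plate, F_u = 70 ksi): end bolts L_c = 1.4375 − 1.25/2 = 0.8125, R_n = min(1.2×0.8125×0.3125×70, 2.4×1.125×0.3125×70) = 21.328 kips/bolt; interior L_c = 3.375 − 1.25 = 2.125, R_n = 55.781 kips/bolt. φR_n = 0.75 × (1×21.328 + 3×55.781) = 141.5 kips.
Tension yield (gross): A_g = 10.25×0.3125 = 3.2031 in². φR_n = 0.90 × 50 × 3.2031 = 144.1 kips.
Block shear: shear path 1×[1.4375+3×3.375] = 1×11.5625 in, A_gv = 3.6133, A_nv = 1×(11.5625 − 3.5×1.3125)×0.3125 = 2.1777 in²; tension to near edge: (2.25 − 0.5×1.3125)×0.3125 = 0.49805 in². R_n = min(0.6×70×2.1777, 0.6×50×3.6133) + 1.0×70×0.49805 = min(91.463, 108.4) + 34.864 = 126.33 kips. φR_n = 0.75 × 126.33 = 94.7 kips.
Governing: min(161.0, 141.5, 144.1, 94.7) = 94.7 kips → block shear.

94.7 kips (block shear governs)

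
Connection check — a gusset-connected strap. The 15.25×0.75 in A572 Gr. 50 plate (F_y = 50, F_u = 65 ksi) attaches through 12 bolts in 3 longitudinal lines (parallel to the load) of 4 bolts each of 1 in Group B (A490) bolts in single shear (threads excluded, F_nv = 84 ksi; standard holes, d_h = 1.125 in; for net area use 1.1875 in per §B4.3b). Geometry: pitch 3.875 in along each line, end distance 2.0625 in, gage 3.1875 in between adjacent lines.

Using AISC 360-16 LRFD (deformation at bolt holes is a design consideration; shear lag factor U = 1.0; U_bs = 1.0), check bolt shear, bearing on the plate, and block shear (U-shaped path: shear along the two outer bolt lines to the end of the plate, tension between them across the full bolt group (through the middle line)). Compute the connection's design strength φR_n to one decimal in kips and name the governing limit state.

564.4 kips (block shear governs)

Bolt shear: A_b = π(1)²/4 = 0.7854 in². φR_n = 0.75 × 84 × 0.7854 × 12 × 1 = 593.8 kips.
Bearing (0.75 in plate, F_u = 65 ksi): end bolts L_c = 2.0625 − 1.125/2 = 1.5, R_n = min(1.2×1.5×0.75×65, 2.4×1×0.75×65) = 87.75 kips/bolt; interior L_c = 3.875 − 1.125 = 2.75, R_n = 117 kips/bolt. φR_n = 0.75 × (3×87.75 + 9×117) = 987.2 kips.
Block shear: shear path 2×[2.0625+3×3.875] = 2×13.6875 in, A_gv = 20.531, A_nv = 2×(13.6875 − 3.5×1.1875)×0.75 = 14.297 in²; tension across gage: (6.375 − 2×1.1875)×0.75 = 3 in². R_n = min(0.6×65×14.297, 0.6×50×20.531) + 1.0×65×3 = min(557.58, 615.93) + 195 = 752.58 kips. φR_n = 0.75 × 752.58 = 564.4 kips.
Governing: min(593.8, 987.2, 564.4) = 564.4 kips → block shear.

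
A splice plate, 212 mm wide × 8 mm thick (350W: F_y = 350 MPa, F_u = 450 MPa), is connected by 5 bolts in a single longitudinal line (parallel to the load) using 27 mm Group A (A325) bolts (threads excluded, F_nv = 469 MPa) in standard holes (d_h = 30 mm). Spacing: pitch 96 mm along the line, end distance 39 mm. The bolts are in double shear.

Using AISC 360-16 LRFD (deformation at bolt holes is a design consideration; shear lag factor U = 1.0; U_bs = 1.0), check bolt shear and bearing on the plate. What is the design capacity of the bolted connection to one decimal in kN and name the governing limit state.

Bolt shear: A_b = π(27)²/4 = 572.56 mm². φR_n = 0.75 × 469 × 572.56 × 5 × 2 = 2014.0 kN.
Bearing (8 mm plate, F_u = 450 MPa): end bolts L_c = 39 − 30/2 = 24, R_n = min(1.2×24×8×450, 2.4×27×8×450) = 103.68 kN/bolt; interior L_c = 96 − 30 = 66, R_n = 233.28 kN/bolt. φR_n = 0.75 × (1×103.68 + 4×233.28) = 777.6 kN.
Governing: min(2014.0, 777.6) = 777.6 kN → bearing.

777.6 kN (bearing governs)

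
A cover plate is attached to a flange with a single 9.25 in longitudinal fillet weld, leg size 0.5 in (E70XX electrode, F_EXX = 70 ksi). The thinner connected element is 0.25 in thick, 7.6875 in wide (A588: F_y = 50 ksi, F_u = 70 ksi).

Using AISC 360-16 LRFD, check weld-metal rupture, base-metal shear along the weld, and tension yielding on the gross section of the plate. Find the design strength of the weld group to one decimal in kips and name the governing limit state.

69.4 kips (base-metal shear governs)

Weld metal: throat = 0.707×0.5 = 0.3535 in, L = 9.25 in. φR_n = 0.75 × 0.6 × 70 × 0.3535 × 9.25 = 103.0 kips.
Base metal shear (0.25 in plate): yield φR_n = 1.0×0.6×50×0.25×9.25 = 69.4 kips; rupture φR_n = 0.75×0.6×70×0.25×9.25 = 72.8 kips; take 69.4 kips (yield).
Tension yield (gross): A_g = 7.6875×0.25 = 1.9219 in². φR_n = 0.90 × 50 × 1.9219 = 86.5 kips.
Governing: min(103.0, 69.4, 86.5) = 69.4 kips → base-metal shear.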